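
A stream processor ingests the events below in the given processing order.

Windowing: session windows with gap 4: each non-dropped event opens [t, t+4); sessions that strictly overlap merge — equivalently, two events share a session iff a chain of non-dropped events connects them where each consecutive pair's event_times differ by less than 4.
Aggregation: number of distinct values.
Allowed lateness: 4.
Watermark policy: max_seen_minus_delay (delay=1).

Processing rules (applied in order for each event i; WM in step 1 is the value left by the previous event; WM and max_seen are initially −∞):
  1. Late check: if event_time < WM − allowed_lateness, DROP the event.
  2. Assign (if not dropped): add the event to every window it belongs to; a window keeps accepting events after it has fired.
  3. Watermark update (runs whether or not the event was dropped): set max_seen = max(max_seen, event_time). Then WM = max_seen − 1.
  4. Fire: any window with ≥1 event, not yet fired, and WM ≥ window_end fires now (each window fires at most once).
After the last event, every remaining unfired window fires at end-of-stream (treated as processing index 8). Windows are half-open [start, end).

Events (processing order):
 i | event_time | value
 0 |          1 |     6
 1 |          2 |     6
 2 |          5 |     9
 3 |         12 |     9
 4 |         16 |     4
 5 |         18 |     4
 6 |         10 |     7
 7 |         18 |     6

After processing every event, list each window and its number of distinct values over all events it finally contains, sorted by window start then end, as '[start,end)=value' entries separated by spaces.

i=0 t=1 v=6: → [1,5); WM=0
i=1 t=2 v=6: → [1,6); WM=1
i=2 t=5 v=9: → [1,9); WM=4
i=3 t=12 v=9: → [12,16); WM=11
i=4 t=16 v=4: → [16,20); WM=15
i=5 t=18 v=4: → [16,22); WM=17
i=6 t=10 v=7: DROP (t<17-4); WM=17
i=7 t=18 v=6: → [16,22); WM=17

[1,9)=2 [12,16)=1 [16,22)=2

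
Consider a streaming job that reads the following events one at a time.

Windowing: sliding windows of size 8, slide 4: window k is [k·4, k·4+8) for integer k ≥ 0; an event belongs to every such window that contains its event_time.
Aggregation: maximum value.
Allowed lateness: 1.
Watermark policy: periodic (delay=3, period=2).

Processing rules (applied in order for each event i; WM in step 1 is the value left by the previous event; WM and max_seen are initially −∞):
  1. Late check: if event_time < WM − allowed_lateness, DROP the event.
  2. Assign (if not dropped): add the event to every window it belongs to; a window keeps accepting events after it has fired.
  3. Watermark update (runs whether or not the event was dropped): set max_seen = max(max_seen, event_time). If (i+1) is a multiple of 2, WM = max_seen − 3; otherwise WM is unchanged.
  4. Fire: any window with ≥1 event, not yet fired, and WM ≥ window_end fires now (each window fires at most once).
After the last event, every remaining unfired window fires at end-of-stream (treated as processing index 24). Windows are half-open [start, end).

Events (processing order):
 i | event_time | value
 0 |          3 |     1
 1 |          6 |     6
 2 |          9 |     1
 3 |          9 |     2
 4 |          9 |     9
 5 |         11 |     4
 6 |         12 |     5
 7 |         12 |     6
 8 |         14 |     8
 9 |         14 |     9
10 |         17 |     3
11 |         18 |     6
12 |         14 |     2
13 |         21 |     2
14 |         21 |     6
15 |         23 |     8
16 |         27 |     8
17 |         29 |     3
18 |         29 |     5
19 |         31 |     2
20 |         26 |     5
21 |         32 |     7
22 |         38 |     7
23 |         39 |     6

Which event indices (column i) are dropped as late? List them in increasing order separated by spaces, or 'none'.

20

i=0 t=3 v=1: → [0,8); WM=−∞
i=1 t=6 v=6: → [4,12),[0,8); WM=3
i=2 t=9 v=1: → [8,16),[4,12); WM=3
i=3 t=9 v=2: → [8,16),[4,12); WM=6
i=4 t=9 v=9: → [8,16),[4,12); WM=6
i=5 t=11 v=4: → [8,16),[4,12); WM=8; [0,8) fires=6
i=6 t=12 v=5: → [12,20),[8,16); WM=8
i=7 t=12 v=6: → [12,20),[8,16); WM=9
i=8 t=14 v=8: → [12,20),[8,16); WM=9
i=9 t=14 v=9: → [12,20),[8,16); WM=11
i=10 t=17 v=3: → [16,24),[12,20); WM=11
i=11 t=18 v=6: → [16,24),[12,20); WM=15; [4,12) fires=9
i=12 t=14 v=2: → [12,20),[8,16); WM=15
i=13 t=21 v=2: → [20,28),[16,24); WM=18; [8,16) fires=9
i=14 t=21 v=6: → [20,28),[16,24); WM=18
i=15 t=23 v=8: → [20,28),[16,24); WM=20; [12,20) fires=9
i=16 t=27 v=8: → [24,32),[20,28); WM=20
i=17 t=29 v=3: → [28,36),[24,32); WM=26; [16,24) fires=8
i=18 t=29 v=5: → [28,36),[24,32); WM=26
i=19 t=31 v=2: → [28,36),[24,32); WM=28; [20,28) fires=8
i=20 t=26 v=5: DROP (t<28-1); WM=28
i=21 t=32 v=7: → [32,40),[28,36); WM=29
i=22 t=38 v=7: → [36,44),[32,40); WM=29
i=23 t=39 v=6: → [36,44),[32,40); WM=36; [24,32) fires=8 [28,36) fires=7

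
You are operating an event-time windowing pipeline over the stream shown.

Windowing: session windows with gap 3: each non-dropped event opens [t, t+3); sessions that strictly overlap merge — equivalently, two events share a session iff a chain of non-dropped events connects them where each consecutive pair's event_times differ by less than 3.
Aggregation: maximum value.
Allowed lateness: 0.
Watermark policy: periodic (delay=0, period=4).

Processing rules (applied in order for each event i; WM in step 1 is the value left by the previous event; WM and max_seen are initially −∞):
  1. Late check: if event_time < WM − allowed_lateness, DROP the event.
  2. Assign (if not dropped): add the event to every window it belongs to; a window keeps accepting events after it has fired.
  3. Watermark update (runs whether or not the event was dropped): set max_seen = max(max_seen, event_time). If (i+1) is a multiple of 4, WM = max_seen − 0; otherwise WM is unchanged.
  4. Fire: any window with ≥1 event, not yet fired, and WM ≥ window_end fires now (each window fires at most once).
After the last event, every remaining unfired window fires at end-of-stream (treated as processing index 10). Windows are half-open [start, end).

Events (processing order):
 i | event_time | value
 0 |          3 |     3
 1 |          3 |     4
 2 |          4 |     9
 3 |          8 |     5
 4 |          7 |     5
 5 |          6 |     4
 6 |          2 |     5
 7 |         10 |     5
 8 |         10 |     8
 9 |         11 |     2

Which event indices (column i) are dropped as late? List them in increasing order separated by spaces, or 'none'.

i=0 t=3 v=3: → [3,6); WM=−∞
i=1 t=3 v=4: → [3,6); WM=−∞
i=2 t=4 v=9: → [3,7); WM=−∞
i=3 t=8 v=5: → [8,11); WM=8
i=4 t=7 v=5: DROP (t<8-0); WM=8
i=5 t=6 v=4: DROP (t<8-0); WM=8
i=6 t=2 v=5: DROP (t<8-0); WM=8
i=7 t=10 v=5: → [8,13); WM=10
i=8 t=10 v=8: → [8,13); WM=10
i=9 t=11 v=2: → [8,14); WM=10

4 5 6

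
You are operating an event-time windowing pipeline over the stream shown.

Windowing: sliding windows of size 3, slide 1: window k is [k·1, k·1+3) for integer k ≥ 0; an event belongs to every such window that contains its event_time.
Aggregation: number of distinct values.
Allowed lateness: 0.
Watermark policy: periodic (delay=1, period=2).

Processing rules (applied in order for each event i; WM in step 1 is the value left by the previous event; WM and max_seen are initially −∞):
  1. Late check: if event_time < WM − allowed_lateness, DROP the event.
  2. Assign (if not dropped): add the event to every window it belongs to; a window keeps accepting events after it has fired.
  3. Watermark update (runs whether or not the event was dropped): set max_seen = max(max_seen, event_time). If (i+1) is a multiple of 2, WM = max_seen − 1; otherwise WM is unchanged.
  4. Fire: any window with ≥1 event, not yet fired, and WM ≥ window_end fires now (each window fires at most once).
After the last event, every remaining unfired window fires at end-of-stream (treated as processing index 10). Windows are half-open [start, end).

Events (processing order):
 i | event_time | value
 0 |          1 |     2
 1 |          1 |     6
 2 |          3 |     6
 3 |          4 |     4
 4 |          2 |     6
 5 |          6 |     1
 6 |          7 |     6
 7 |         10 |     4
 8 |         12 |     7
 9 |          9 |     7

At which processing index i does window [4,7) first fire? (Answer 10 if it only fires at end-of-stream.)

7

i=0 t=1 v=2: → [1,4),[0,3); WM=−∞
i=1 t=1 v=6: → [1,4),[0,3); WM=0
i=2 t=3 v=6: → [3,6),[2,5),[1,4); WM=0
i=3 t=4 v=4: → [4,7),[3,6),[2,5); WM=3; [0,3) fires=2
i=4 t=2 v=6: DROP (t<3-0); WM=3
i=5 t=6 v=1: → [6,9),[5,8),[4,7); WM=5; [1,4) fires=2 [2,5) fires=2
i=6 t=7 v=6: → [7,10),[6,9),[5,8); WM=5
i=7 t=10 v=4: → [10,13),[9,12),[8,11); WM=9; [3,6) fires=2 [4,7) fires=2 [5,8) fires=2 [6,9) fires=2
i=8 t=12 v=7: → [12,15),[11,14),[10,13); WM=9
i=9 t=9 v=7: → [9,12),[8,11),[7,10); WM=11; [7,10) fires=2 [8,11) fires=2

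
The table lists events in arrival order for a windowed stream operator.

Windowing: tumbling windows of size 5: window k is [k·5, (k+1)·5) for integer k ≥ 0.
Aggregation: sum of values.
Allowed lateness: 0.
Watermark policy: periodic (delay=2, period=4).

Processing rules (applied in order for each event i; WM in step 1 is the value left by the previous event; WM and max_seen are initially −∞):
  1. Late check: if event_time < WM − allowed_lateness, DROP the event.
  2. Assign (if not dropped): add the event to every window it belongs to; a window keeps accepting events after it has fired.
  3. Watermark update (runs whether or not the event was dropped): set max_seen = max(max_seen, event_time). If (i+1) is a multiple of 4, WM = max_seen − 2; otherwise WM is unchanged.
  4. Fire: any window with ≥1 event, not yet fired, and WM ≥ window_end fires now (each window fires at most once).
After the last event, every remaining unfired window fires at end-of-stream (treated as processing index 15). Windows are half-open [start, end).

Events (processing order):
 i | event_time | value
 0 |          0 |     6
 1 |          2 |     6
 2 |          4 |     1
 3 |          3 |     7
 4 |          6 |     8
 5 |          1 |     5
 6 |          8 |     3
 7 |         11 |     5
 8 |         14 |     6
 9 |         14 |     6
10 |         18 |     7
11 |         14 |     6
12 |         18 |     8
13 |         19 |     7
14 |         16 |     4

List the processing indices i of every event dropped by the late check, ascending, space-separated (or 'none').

i=0 t=0 v=6: → [0,5); WM=−∞
i=1 t=2 v=6: → [0,5); WM=−∞
i=2 t=4 v=1: → [0,5); WM=−∞
i=3 t=3 v=7: → [0,5); WM=2
i=4 t=6 v=8: → [5,10); WM=2
i=5 t=1 v=5: DROP (t<2-0); WM=2
i=6 t=8 v=3: → [5,10); WM=2
i=7 t=11 v=5: → [10,15); WM=9; [0,5) fires=20
i=8 t=14 v=6: → [10,15); WM=9
i=9 t=14 v=6: → [10,15); WM=9
i=10 t=18 v=7: → [15,20); WM=9
i=11 t=14 v=6: → [10,15); WM=16; [5,10) fires=11 [10,15) fires=23
i=12 t=18 v=8: → [15,20); WM=16
i=13 t=19 v=7: → [15,20); WM=16
i=14 t=16 v=4: → [15,20); WM=16

5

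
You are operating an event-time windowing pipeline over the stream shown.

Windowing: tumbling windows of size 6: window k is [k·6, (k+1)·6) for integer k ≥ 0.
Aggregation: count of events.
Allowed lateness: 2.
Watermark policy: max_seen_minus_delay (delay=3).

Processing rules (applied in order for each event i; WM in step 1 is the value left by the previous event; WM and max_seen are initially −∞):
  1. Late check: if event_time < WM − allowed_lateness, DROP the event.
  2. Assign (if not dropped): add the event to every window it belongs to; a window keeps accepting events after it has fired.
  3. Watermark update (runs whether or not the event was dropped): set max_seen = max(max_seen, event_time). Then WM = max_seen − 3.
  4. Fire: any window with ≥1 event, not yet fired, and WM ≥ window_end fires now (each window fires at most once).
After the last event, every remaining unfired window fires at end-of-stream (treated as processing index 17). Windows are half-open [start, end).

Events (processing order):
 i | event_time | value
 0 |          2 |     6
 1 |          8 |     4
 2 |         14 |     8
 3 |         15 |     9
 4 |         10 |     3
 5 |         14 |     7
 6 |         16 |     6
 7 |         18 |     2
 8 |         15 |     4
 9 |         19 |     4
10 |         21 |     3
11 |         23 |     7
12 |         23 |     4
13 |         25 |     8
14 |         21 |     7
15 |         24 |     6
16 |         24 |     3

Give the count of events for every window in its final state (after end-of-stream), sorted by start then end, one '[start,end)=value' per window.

i=0 t=2 v=6: → [0,6); WM=-1
i=1 t=8 v=4: → [6,12); WM=5
i=2 t=14 v=8: → [12,18); WM=11; [0,6) fires=1
i=3 t=15 v=9: → [12,18); WM=12; [6,12) fires=1
i=4 t=10 v=3: → [6,12); WM=12
i=5 t=14 v=7: → [12,18); WM=12
i=6 t=16 v=6: → [12,18); WM=13
i=7 t=18 v=2: → [18,24); WM=15
i=8 t=15 v=4: → [12,18); WM=15
i=9 t=19 v=4: → [18,24); WM=16
i=10 t=21 v=3: → [18,24); WM=18; [12,18) fires=5
i=11 t=23 v=7: → [18,24); WM=20
i=12 t=23 v=4: → [18,24); WM=20
i=13 t=25 v=8: → [24,30); WM=22
i=14 t=21 v=7: → [18,24); WM=22
i=15 t=24 v=6: → [24,30); WM=22
i=16 t=24 v=3: → [24,30); WM=22

[0,6)=1 [6,12)=2 [12,18)=5 [18,24)=6 [24,30)=3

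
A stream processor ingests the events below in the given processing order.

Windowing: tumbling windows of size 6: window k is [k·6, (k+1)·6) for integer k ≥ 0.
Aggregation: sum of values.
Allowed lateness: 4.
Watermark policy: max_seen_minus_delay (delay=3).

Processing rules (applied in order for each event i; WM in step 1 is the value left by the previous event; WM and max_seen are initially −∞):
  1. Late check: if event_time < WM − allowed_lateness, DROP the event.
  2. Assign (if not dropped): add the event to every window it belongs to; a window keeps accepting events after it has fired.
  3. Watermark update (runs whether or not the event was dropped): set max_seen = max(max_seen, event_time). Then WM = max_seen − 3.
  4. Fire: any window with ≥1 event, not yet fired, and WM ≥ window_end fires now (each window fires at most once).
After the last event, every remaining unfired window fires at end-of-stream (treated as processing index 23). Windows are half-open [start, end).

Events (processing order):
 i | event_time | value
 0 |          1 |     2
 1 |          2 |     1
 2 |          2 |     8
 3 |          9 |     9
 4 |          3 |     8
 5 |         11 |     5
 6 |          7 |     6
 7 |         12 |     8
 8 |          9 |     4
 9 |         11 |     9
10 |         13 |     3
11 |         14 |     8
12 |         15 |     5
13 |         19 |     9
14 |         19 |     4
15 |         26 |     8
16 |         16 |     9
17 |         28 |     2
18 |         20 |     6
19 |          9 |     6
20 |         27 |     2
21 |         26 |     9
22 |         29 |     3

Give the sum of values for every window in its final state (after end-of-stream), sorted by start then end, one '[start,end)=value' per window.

i=0 t=1 v=2: → [0,6); WM=-2
i=1 t=2 v=1: → [0,6); WM=-1
i=2 t=2 v=8: → [0,6); WM=-1
i=3 t=9 v=9: → [6,12); WM=6; [0,6) fires=11
i=4 t=3 v=8: → [0,6); WM=6
i=5 t=11 v=5: → [6,12); WM=8
i=6 t=7 v=6: → [6,12); WM=8
i=7 t=12 v=8: → [12,18); WM=9
i=8 t=9 v=4: → [6,12); WM=9
i=9 t=11 v=9: → [6,12); WM=9
i=10 t=13 v=3: → [12,18); WM=10
i=11 t=14 v=8: → [12,18); WM=11
i=12 t=15 v=5: → [12,18); WM=12; [6,12) fires=33
i=13 t=19 v=9: → [18,24); WM=16
i=14 t=19 v=4: → [18,24); WM=16
i=15 t=26 v=8: → [24,30); WM=23; [12,18) fires=24
i=16 t=16 v=9: DROP (t<23-4); WM=23
i=17 t=28 v=2: → [24,30); WM=25; [18,24) fires=13
i=18 t=20 v=6: DROP (t<25-4); WM=25
i=19 t=9 v=6: DROP (t<25-4); WM=25
i=20 t=27 v=2: → [24,30); WM=25
i=21 t=26 v=9: → [24,30); WM=25
i=22 t=29 v=3: → [24,30); WM=26

[0,6)=19 [6,12)=33 [12,18)=24 [18,24)=13 [24,30)=24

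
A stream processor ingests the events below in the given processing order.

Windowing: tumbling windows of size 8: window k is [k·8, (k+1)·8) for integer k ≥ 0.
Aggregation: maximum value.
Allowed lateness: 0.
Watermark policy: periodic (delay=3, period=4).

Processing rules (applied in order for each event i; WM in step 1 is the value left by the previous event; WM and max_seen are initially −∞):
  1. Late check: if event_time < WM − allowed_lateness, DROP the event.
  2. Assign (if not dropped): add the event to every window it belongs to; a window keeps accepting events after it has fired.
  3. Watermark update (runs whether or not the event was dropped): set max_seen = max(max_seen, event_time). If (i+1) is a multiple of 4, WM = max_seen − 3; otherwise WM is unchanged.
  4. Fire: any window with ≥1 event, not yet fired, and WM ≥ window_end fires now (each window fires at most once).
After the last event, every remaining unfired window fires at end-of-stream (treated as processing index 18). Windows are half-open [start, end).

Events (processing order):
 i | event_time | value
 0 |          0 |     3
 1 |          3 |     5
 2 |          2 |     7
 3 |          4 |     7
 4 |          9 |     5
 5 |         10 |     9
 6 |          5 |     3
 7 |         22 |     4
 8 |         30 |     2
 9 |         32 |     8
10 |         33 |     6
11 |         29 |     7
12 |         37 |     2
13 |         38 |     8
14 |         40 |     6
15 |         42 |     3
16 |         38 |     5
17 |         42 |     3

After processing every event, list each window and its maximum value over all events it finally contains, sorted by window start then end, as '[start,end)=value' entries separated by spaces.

[0,8)=7 [8,16)=9 [16,24)=4 [24,32)=7 [32,40)=8 [40,48)=6

i=0 t=0 v=3: → [0,8); WM=−∞
i=1 t=3 v=5: → [0,8); WM=−∞
i=2 t=2 v=7: → [0,8); WM=−∞
i=3 t=4 v=7: → [0,8); WM=1
i=4 t=9 v=5: → [8,16); WM=1
i=5 t=10 v=9: → [8,16); WM=1
i=6 t=5 v=3: → [0,8); WM=1
i=7 t=22 v=4: → [16,24); WM=19; [0,8) fires=7 [8,16) fires=9
i=8 t=30 v=2: → [24,32); WM=19
i=9 t=32 v=8: → [32,40); WM=19
i=10 t=33 v=6: → [32,40); WM=19
i=11 t=29 v=7: → [24,32); WM=30; [16,24) fires=4
i=12 t=37 v=2: → [32,40); WM=30
i=13 t=38 v=8: → [32,40); WM=30
i=14 t=40 v=6: → [40,48); WM=30
i=15 t=42 v=3: → [40,48); WM=39; [24,32) fires=7
i=16 t=38 v=5: DROP (t<39-0); WM=39
i=17 t=42 v=3: → [40,48); WM=39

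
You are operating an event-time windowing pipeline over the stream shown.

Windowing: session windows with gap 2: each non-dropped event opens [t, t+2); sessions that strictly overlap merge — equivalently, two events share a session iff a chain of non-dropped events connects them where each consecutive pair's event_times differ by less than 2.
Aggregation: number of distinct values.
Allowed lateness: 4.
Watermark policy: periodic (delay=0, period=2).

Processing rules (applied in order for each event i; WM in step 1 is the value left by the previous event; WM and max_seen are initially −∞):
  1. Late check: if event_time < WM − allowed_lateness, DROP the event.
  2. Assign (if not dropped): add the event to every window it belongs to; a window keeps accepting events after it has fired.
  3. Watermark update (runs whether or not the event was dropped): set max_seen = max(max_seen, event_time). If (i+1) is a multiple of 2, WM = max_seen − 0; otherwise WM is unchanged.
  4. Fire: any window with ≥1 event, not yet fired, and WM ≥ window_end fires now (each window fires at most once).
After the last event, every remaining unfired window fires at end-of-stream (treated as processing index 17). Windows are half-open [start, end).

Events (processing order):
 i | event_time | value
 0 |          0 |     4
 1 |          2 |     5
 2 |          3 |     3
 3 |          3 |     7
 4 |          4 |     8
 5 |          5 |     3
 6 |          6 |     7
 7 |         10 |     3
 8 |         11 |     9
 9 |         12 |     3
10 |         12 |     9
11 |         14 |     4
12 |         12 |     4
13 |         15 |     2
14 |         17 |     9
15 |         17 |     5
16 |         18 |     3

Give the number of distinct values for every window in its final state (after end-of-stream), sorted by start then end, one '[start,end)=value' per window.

i=0 t=0 v=4: → [0,2); WM=−∞
i=1 t=2 v=5: → [2,4); WM=2
i=2 t=3 v=3: → [2,5); WM=2
i=3 t=3 v=7: → [2,5); WM=3
i=4 t=4 v=8: → [2,6); WM=3
i=5 t=5 v=3: → [2,7); WM=5
i=6 t=6 v=7: → [2,8); WM=5
i=7 t=10 v=3: → [10,12); WM=10
i=8 t=11 v=9: → [10,13); WM=10
i=9 t=12 v=3: → [10,14); WM=12
i=10 t=12 v=9: → [10,14); WM=12
i=11 t=14 v=4: → [14,16); WM=14
i=12 t=12 v=4: → [10,14); WM=14
i=13 t=15 v=2: → [14,17); WM=15
i=14 t=17 v=9: → [17,19); WM=15
i=15 t=17 v=5: → [17,19); WM=17
i=16 t=18 v=3: → [17,20); WM=17

[0,2)=1 [2,8)=4 [10,14)=3 [14,17)=2 [17,20)=3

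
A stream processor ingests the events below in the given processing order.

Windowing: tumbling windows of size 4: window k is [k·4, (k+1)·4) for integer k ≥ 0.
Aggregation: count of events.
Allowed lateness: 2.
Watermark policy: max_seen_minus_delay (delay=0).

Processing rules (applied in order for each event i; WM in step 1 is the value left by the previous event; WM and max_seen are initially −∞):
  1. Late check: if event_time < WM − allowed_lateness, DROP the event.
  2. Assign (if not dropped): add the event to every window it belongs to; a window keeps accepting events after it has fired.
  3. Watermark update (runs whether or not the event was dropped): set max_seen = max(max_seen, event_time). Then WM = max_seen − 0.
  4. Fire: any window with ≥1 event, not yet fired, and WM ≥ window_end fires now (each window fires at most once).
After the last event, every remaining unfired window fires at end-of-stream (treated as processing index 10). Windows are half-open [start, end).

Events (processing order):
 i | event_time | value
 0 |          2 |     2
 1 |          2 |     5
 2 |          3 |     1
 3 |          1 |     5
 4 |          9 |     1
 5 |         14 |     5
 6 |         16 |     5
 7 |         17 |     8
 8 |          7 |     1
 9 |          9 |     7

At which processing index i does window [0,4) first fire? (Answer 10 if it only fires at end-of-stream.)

4

i=0 t=2 v=2: → [0,4); WM=2
i=1 t=2 v=5: → [0,4); WM=2
i=2 t=3 v=1: → [0,4); WM=3
i=3 t=1 v=5: → [0,4); WM=3
i=4 t=9 v=1: → [8,12); WM=9; [0,4) fires=4
i=5 t=14 v=5: → [12,16); WM=14; [8,12) fires=1
i=6 t=16 v=5: → [16,20); WM=16; [12,16) fires=1
i=7 t=17 v=8: → [16,20); WM=17
i=8 t=7 v=1: DROP (t<17-2); WM=17
i=9 t=9 v=7: DROP (t<17-2); WM=17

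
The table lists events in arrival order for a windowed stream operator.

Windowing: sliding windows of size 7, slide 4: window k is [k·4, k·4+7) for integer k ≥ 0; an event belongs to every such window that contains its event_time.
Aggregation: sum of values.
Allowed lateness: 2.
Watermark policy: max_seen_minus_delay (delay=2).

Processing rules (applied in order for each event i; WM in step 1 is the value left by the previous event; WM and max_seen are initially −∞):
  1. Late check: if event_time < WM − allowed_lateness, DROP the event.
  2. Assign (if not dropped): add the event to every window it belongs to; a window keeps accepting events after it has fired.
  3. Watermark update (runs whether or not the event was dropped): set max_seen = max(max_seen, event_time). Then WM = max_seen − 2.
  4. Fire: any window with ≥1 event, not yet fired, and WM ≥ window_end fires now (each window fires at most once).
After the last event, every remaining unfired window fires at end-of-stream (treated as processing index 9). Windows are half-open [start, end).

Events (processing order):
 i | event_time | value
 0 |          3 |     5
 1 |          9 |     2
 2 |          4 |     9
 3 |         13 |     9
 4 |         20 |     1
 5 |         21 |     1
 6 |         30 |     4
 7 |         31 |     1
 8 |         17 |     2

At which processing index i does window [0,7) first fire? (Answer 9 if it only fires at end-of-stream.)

1

i=0 t=3 v=5: → [0,7); WM=1
i=1 t=9 v=2: → [8,15),[4,11); WM=7; [0,7) fires=5
i=2 t=4 v=9: DROP (t<7-2); WM=7
i=3 t=13 v=9: → [12,19),[8,15); WM=11; [4,11) fires=2
i=4 t=20 v=1: → [20,27),[16,23); WM=18; [8,15) fires=11
i=5 t=21 v=1: → [20,27),[16,23); WM=19; [12,19) fires=9
i=6 t=30 v=4: → [28,35),[24,31); WM=28; [16,23) fires=2 [20,27) fires=2
i=7 t=31 v=1: → [28,35); WM=29
i=8 t=17 v=2: DROP (t<29-2); WM=29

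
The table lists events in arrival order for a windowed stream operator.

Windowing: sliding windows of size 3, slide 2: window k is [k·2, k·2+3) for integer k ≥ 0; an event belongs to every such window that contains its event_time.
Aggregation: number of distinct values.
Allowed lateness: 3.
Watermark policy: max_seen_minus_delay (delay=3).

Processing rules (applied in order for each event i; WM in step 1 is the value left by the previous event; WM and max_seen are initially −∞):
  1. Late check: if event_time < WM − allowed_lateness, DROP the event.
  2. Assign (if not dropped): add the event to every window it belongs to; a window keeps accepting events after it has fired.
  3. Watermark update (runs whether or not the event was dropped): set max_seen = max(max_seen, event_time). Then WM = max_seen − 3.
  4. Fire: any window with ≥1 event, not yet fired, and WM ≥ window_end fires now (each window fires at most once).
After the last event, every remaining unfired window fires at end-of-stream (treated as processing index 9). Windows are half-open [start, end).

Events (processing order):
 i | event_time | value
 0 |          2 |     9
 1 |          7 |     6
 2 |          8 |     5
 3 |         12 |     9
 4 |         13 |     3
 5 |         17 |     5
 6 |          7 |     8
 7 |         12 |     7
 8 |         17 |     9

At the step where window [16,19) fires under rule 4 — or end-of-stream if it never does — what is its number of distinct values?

2

i=0 t=2 v=9: → [2,5),[0,3); WM=-1
i=1 t=7 v=6: → [6,9); WM=4; [0,3) fires=1
i=2 t=8 v=5: → [8,11),[6,9); WM=5; [2,5) fires=1
i=3 t=12 v=9: → [12,15),[10,13); WM=9; [6,9) fires=2
i=4 t=13 v=3: → [12,15); WM=10
i=5 t=17 v=5: → [16,19); WM=14; [8,11) fires=1 [10,13) fires=1
i=6 t=7 v=8: DROP (t<14-3); WM=14
i=7 t=12 v=7: → [12,15),[10,13); WM=14
i=8 t=17 v=9: → [16,19); WM=14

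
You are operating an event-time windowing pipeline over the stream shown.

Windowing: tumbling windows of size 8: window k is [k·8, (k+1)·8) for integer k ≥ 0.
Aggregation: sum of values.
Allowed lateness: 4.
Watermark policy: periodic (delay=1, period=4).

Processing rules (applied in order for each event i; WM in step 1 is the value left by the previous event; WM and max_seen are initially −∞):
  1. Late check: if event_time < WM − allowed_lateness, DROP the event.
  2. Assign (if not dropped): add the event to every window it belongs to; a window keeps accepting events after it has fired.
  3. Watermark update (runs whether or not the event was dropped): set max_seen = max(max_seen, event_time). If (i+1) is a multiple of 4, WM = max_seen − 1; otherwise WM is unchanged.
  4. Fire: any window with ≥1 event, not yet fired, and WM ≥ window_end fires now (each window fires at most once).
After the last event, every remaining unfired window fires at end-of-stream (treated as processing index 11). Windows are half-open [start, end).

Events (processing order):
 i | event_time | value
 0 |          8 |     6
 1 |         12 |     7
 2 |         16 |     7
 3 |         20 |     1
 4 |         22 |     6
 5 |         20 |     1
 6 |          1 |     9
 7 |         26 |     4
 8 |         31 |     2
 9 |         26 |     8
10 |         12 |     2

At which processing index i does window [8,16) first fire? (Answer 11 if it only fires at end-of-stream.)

i=0 t=8 v=6: → [8,16); WM=−∞
i=1 t=12 v=7: → [8,16); WM=−∞
i=2 t=16 v=7: → [16,24); WM=−∞
i=3 t=20 v=1: → [16,24); WM=19; [8,16) fires=13
i=4 t=22 v=6: → [16,24); WM=19
i=5 t=20 v=1: → [16,24); WM=19
i=6 t=1 v=9: DROP (t<19-4); WM=19
i=7 t=26 v=4: → [24,32); WM=25; [16,24) fires=15
i=8 t=31 v=2: → [24,32); WM=25
i=9 t=26 v=8: → [24,32); WM=25
i=10 t=12 v=2: DROP (t<25-4); WM=25

3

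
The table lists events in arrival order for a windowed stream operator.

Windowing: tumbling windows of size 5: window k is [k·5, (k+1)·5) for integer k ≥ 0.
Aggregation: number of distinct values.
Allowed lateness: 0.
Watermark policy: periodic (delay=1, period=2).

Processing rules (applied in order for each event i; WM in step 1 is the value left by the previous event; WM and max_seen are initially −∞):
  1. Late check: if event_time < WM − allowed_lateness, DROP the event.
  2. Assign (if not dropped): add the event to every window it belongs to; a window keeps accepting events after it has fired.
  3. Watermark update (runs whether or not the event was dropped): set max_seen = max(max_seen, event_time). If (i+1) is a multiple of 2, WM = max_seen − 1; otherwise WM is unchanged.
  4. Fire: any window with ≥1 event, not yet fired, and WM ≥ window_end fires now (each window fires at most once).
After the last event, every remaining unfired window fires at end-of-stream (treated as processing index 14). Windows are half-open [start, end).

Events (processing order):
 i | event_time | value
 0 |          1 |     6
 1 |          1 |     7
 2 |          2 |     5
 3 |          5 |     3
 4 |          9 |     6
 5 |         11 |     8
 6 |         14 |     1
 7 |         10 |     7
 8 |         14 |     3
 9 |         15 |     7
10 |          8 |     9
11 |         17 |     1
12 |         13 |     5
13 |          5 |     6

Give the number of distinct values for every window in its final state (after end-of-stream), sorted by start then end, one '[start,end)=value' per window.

[0,5)=3 [5,10)=2 [10,15)=4 [15,20)=2

i=0 t=1 v=6: → [0,5); WM=−∞
i=1 t=1 v=7: → [0,5); WM=0
i=2 t=2 v=5: → [0,5); WM=0
i=3 t=5 v=3: → [5,10); WM=4
i=4 t=9 v=6: → [5,10); WM=4
i=5 t=11 v=8: → [10,15); WM=10; [0,5) fires=3 [5,10) fires=2
i=6 t=14 v=1: → [10,15); WM=10
i=7 t=10 v=7: → [10,15); WM=13
i=8 t=14 v=3: → [10,15); WM=13
i=9 t=15 v=7: → [15,20); WM=14
i=10 t=8 v=9: DROP (t<14-0); WM=14
i=11 t=17 v=1: → [15,20); WM=16; [10,15) fires=4
i=12 t=13 v=5: DROP (t<16-0); WM=16
i=13 t=5 v=6: DROP (t<16-0); WM=16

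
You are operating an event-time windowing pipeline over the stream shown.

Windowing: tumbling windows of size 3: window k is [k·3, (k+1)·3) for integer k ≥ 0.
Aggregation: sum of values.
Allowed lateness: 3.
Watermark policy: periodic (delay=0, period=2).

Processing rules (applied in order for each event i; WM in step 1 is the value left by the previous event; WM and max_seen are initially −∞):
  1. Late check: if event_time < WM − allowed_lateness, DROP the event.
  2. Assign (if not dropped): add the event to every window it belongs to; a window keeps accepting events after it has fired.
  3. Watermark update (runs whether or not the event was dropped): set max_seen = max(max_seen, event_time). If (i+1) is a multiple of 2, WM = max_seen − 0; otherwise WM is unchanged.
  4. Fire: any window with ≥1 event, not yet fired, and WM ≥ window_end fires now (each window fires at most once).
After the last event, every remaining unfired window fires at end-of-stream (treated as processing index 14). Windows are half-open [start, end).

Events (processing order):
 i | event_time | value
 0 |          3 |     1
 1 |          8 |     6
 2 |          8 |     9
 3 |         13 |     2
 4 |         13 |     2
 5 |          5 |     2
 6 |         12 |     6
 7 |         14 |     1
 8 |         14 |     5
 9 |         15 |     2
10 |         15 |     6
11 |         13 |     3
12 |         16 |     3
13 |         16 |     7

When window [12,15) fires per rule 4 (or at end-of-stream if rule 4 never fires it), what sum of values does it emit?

i=0 t=3 v=1: → [3,6); WM=−∞
i=1 t=8 v=6: → [6,9); WM=8; [3,6) fires=1
i=2 t=8 v=9: → [6,9); WM=8
i=3 t=13 v=2: → [12,15); WM=13; [6,9) fires=15
i=4 t=13 v=2: → [12,15); WM=13
i=5 t=5 v=2: DROP (t<13-3); WM=13
i=6 t=12 v=6: → [12,15); WM=13
i=7 t=14 v=1: → [12,15); WM=14
i=8 t=14 v=5: → [12,15); WM=14
i=9 t=15 v=2: → [15,18); WM=15; [12,15) fires=16
i=10 t=15 v=6: → [15,18); WM=15
i=11 t=13 v=3: → [12,15); WM=15
i=12 t=16 v=3: → [15,18); WM=15
i=13 t=16 v=7: → [15,18); WM=16

16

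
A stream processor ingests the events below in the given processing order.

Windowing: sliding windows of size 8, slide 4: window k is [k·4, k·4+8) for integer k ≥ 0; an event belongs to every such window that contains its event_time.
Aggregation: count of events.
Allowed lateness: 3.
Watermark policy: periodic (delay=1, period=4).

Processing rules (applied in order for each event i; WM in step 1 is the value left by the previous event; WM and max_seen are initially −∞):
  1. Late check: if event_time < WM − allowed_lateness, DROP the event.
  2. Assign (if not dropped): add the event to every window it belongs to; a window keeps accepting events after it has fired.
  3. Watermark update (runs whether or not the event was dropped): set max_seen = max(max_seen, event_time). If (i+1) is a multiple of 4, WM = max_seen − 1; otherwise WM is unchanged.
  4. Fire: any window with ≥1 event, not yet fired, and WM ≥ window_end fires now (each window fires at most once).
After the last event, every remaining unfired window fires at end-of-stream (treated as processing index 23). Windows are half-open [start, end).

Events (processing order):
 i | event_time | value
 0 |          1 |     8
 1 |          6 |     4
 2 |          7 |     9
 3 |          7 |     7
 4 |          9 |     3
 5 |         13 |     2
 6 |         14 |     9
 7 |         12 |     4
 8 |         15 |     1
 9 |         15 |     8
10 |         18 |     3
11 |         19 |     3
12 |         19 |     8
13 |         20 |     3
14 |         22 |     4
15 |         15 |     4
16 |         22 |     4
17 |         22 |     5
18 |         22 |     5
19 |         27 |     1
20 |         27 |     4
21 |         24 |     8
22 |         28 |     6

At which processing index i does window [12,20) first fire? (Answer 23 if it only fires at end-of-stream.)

15

i=0 t=1 v=8: → [0,8); WM=−∞
i=1 t=6 v=4: → [4,12),[0,8); WM=−∞
i=2 t=7 v=9: → [4,12),[0,8); WM=−∞
i=3 t=7 v=7: → [4,12),[0,8); WM=6
i=4 t=9 v=3: → [8,16),[4,12); WM=6
i=5 t=13 v=2: → [12,20),[8,16); WM=6
i=6 t=14 v=9: → [12,20),[8,16); WM=6
i=7 t=12 v=4: → [12,20),[8,16); WM=13; [0,8) fires=4 [4,12) fires=4
i=8 t=15 v=1: → [12,20),[8,16); WM=13
i=9 t=15 v=8: → [12,20),[8,16); WM=13
i=10 t=18 v=3: → [16,24),[12,20); WM=13
i=11 t=19 v=3: → [16,24),[12,20); WM=18; [8,16) fires=6
i=12 t=19 v=8: → [16,24),[12,20); WM=18
i=13 t=20 v=3: → [20,28),[16,24); WM=18
i=14 t=22 v=4: → [20,28),[16,24); WM=18
i=15 t=15 v=4: → [12,20),[8,16); WM=21; [12,20) fires=9
i=16 t=22 v=4: → [20,28),[16,24); WM=21
i=17 t=22 v=5: → [20,28),[16,24); WM=21
i=18 t=22 v=5: → [20,28),[16,24); WM=21
i=19 t=27 v=1: → [24,32),[20,28); WM=26; [16,24) fires=8
i=20 t=27 v=4: → [24,32),[20,28); WM=26
i=21 t=24 v=8: → [24,32),[20,28); WM=26
i=22 t=28 v=6: → [28,36),[24,32); WM=26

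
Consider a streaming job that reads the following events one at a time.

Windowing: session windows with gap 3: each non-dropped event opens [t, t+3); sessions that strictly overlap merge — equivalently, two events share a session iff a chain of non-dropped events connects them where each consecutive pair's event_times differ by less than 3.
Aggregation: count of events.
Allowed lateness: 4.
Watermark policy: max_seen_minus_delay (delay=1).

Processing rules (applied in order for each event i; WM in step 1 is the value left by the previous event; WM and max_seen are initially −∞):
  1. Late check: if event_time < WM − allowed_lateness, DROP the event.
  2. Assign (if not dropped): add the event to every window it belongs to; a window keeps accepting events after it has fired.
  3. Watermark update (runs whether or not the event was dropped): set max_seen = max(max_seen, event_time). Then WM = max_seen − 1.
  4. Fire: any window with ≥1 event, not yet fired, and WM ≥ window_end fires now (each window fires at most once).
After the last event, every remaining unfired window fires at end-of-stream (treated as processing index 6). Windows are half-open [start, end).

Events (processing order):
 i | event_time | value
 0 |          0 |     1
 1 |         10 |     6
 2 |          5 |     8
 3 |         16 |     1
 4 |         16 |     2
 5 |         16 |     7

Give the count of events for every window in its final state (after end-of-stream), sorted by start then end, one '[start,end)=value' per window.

i=0 t=0 v=1: → [0,3); WM=-1
i=1 t=10 v=6: → [10,13); WM=9
i=2 t=5 v=8: → [5,8); WM=9
i=3 t=16 v=1: → [16,19); WM=15
i=4 t=16 v=2: → [16,19); WM=15
i=5 t=16 v=7: → [16,19); WM=15

[0,3)=1 [5,8)=1 [10,13)=1 [16,19)=3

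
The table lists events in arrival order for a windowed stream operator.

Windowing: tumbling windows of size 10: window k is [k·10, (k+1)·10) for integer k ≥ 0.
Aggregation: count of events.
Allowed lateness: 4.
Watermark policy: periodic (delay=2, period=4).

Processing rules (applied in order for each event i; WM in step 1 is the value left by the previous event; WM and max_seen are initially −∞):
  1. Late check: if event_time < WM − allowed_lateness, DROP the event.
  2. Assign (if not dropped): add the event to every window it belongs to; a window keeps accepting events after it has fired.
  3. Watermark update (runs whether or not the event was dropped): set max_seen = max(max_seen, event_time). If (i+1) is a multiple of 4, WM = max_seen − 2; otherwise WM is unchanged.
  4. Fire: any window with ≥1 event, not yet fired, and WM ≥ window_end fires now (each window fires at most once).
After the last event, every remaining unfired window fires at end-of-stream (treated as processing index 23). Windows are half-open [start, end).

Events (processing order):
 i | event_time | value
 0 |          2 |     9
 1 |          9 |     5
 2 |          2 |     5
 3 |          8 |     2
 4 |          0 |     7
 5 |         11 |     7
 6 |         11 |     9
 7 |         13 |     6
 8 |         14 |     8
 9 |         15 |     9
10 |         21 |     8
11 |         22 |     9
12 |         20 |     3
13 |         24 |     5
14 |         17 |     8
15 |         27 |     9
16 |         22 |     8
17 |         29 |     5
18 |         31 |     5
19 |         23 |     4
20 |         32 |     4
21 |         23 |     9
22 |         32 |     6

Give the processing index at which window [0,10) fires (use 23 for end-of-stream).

7

i=0 t=2 v=9: → [0,10); WM=−∞
i=1 t=9 v=5: → [0,10); WM=−∞
i=2 t=2 v=5: → [0,10); WM=−∞
i=3 t=8 v=2: → [0,10); WM=7
i=4 t=0 v=7: DROP (t<7-4); WM=7
i=5 t=11 v=7: → [10,20); WM=7
i=6 t=11 v=9: → [10,20); WM=7
i=7 t=13 v=6: → [10,20); WM=11; [0,10) fires=4
i=8 t=14 v=8: → [10,20); WM=11
i=9 t=15 v=9: → [10,20); WM=11
i=10 t=21 v=8: → [20,30); WM=11
i=11 t=22 v=9: → [20,30); WM=20; [10,20) fires=5
i=12 t=20 v=3: → [20,30); WM=20
i=13 t=24 v=5: → [20,30); WM=20
i=14 t=17 v=8: → [10,20); WM=20
i=15 t=27 v=9: → [20,30); WM=25
i=16 t=22 v=8: → [20,30); WM=25
i=17 t=29 v=5: → [20,30); WM=25
i=18 t=31 v=5: → [30,40); WM=25
i=19 t=23 v=4: → [20,30); WM=29
i=20 t=32 v=4: → [30,40); WM=29
i=21 t=23 v=9: DROP (t<29-4); WM=29
i=22 t=32 v=6: → [30,40); WM=29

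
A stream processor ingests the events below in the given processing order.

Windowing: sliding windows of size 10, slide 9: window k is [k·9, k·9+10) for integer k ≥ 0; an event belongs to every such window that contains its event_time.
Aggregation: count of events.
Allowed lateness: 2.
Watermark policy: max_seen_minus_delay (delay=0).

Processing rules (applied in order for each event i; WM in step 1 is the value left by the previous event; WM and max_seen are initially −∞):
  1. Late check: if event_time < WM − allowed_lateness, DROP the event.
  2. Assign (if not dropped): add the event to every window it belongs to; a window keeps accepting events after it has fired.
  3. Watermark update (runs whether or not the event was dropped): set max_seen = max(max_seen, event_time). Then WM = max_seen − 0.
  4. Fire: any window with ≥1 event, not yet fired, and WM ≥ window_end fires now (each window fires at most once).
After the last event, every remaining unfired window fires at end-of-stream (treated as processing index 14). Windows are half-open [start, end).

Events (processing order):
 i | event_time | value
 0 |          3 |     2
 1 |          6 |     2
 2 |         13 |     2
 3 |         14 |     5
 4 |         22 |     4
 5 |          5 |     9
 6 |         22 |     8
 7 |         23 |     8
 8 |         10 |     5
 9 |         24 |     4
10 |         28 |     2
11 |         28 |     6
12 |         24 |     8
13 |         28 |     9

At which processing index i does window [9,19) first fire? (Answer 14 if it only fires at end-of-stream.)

4

i=0 t=3 v=2: → [0,10); WM=3
i=1 t=6 v=2: → [0,10); WM=6
i=2 t=13 v=2: → [9,19); WM=13; [0,10) fires=2
i=3 t=14 v=5: → [9,19); WM=14
i=4 t=22 v=4: → [18,28); WM=22; [9,19) fires=2
i=5 t=5 v=9: DROP (t<22-2); WM=22
i=6 t=22 v=8: → [18,28); WM=22
i=7 t=23 v=8: → [18,28); WM=23
i=8 t=10 v=5: DROP (t<23-2); WM=23
i=9 t=24 v=4: → [18,28); WM=24
i=10 t=28 v=2: → [27,37); WM=28; [18,28) fires=4
i=11 t=28 v=6: → [27,37); WM=28
i=12 t=24 v=8: DROP (t<28-2); WM=28
i=13 t=28 v=9: → [27,37); WM=28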